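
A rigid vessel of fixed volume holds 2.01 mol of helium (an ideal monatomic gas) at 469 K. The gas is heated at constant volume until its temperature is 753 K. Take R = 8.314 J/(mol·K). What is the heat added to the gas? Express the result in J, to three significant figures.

Constant volume ⇒ W = 0, so Q = ΔU = nCᵥΔT with Cᵥ = 3R/2 = 12.47 J/(mol·K).
ΔU = (2.01)(12.47)(753 − 469) = 7119 J.

Q ≈ 7120 J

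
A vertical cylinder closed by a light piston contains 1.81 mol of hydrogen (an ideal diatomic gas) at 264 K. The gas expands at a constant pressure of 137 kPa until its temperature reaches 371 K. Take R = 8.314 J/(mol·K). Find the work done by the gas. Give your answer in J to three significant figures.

Isobaric: W = P ΔV = nR ΔT.
W = (1.81)(8.314)(371 − 264) = 1610 J.

W ≈ 1610 J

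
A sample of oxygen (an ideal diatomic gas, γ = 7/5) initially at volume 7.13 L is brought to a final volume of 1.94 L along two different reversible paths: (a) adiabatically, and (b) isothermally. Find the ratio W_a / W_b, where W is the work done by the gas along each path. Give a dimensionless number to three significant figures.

W_a / W_b ≈ 1.31

Path (a) adiabatic: W = P₁V₁(1 − (V₁/V₂)^(γ−1))/(γ−1) → W_a/(P₁V₁) = -1.708.
Path (b) isothermal: W = P₁V₁ ln(V₂/V₁) → W_b/(P₁V₁) = -1.302.
W_a / W_b = -1.708 / -1.302 = 1.312.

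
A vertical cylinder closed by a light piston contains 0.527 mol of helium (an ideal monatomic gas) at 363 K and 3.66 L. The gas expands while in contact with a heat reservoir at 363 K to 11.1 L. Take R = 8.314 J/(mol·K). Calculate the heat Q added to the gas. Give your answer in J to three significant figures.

Q ≈ 1760 J

Isothermal ⇒ ΔU = 0, so Q = W = nRT ln(V₂/V₁).
Q = (0.527)(8.314)(363) ln(11.1/3.66) = 1590 × 1.109 = 1765 J.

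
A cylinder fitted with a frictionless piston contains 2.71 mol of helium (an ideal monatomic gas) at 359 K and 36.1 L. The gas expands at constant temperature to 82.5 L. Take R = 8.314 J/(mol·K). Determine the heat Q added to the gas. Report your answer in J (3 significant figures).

Q ≈ 6690 J

Isothermal ⇒ ΔU = 0, so Q = W = nRT ln(V₂/V₁).
Q = (2.71)(8.314)(359) ln(82.5/36.1) = 8089 × 0.8265 = 6685 J.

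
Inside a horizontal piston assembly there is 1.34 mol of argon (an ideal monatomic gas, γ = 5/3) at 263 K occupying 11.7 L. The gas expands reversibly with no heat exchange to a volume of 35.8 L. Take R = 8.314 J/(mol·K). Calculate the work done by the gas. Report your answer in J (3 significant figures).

W ≈ 2310 J

Adiabatic: TV^(γ−1) = const with γ = 5/3.
T₂ = T₁ (V₁/V₂)^(γ−1) = 263 × (11.7/35.8)^0.667 = 263 × 0.4745 = 124.8 K.
W_by = nCᵥ(T₁ − T₂) = (1.34)(12.47)(263 − 124.8) = 2310 J.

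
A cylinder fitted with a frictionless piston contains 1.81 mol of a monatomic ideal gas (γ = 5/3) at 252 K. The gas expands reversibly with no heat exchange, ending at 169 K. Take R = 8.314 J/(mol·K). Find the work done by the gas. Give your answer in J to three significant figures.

Adiabatic ⇒ Q = 0, so W_by = −ΔU = nCᵥ(T₁ − T₂).
Cᵥ = 3R/2 = 12.47 J/(mol·K).
W = (1.81)(12.47)(252 − 169) = 1874 J.

W ≈ 1870 J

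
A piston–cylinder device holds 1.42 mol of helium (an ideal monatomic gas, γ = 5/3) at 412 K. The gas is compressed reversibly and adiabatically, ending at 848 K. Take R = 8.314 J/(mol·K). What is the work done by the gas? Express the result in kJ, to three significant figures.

Adiabatic ⇒ Q = 0, so W_by = −ΔU = nCᵥ(T₁ − T₂).
Cᵥ = 3R/2 = 12.47 J/(mol·K).
W = (1.42)(12.47)(412 − 848) = -7721 J.

W ≈ -7.72 kJ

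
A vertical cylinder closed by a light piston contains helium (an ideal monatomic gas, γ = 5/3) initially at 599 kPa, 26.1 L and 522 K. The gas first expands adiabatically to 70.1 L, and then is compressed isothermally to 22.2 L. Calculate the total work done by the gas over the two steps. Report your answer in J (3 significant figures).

Step 1 (adiabatic): W = (P₁V₁ − P₂V₂)/(γ−1) = (15634 − 8091)/0.667 = 11314 J.
After step 1: P = 115.4 kPa, V = 70.1 L, T = 270.2 K.
Step 2 (isothermal): W = P₁V₁ ln(V₂/V₁) = (8091) ln(22.2/70.1) = -9304 J.
W_total = 11314 − 9304 = 2010 J.

W_total ≈ 2010 J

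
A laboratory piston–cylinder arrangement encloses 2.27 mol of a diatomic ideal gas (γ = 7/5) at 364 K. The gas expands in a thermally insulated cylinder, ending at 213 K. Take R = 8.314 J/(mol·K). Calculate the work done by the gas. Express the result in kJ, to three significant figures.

Adiabatic ⇒ Q = 0, so W_by = −ΔU = nCᵥ(T₁ − T₂).
Cᵥ = 5R/2 = 20.79 J/(mol·K).
W = (2.27)(20.79)(364 − 213) = 7124 J.

W ≈ 7.12 kJ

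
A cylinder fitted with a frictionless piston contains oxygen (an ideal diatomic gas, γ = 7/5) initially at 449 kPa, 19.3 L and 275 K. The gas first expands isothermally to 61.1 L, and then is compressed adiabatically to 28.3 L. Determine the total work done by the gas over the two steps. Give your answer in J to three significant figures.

Step 1 (isothermal): W = P₁V₁ ln(V₂/V₁) = (8666) ln(61.1/19.3) = 9986 J.
After step 1: P = 141.8 kPa, V = 61.1 L, T = 275 K.
Step 2 (adiabatic): W = (P₁V₁ − P₂V₂)/(γ−1) = (8666 − 11790)/0.4 = -7810 J.
W_total = 9986 − 7810 = 2176 J.

W_total ≈ 2180 J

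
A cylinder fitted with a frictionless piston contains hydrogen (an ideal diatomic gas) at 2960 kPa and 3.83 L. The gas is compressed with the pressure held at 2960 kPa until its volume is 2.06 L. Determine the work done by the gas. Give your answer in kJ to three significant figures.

Isobaric: W = P ΔV.
W = (2960 kPa)(2.06 − 3.83 L) = (2960)(-1.77) = -5239 J.

W ≈ -5.24 kJ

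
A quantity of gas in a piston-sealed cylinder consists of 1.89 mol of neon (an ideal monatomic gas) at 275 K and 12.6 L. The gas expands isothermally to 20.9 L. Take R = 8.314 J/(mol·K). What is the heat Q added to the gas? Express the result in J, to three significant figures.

Q ≈ 2190 J

Isothermal ⇒ ΔU = 0, so Q = W = nRT ln(V₂/V₁).
Q = (1.89)(8.314)(275) ln(20.9/12.6) = 4321 × 0.5061 = 2187 J.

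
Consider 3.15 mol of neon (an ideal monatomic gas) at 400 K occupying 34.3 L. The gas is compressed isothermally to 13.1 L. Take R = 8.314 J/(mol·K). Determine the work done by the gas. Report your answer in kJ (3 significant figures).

Isothermal: W = nRT ln(V₂/V₁).
W = (3.15)(8.314)(400) × ln(13.1/34.3)
  = 10476 × -0.9625
W_by_gas = -10083 J.

W ≈ -10.1 kJ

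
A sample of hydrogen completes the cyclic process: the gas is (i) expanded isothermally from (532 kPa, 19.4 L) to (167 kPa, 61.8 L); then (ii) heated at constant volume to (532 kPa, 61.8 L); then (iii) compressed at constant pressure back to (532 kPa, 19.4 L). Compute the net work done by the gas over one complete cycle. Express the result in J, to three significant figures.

Leg (i): W = PᵢVᵢ ln(V_f/Vᵢ) = (10321) ln(61.8/19.4) = 11958 J.
Leg (ii): W = 0.
Leg (iii): W = PΔV = (532)(19.4 − 61.8) = -22557 J.
W_net = 11958 − 22557 = -10599 J.

W_net ≈ -10600 J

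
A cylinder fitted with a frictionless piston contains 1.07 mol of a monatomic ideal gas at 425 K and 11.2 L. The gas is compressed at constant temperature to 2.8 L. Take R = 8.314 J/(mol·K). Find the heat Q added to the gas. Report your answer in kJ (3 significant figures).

Q ≈ -5.24 kJ

Isothermal ⇒ ΔU = 0, so Q = W = nRT ln(V₂/V₁).
Q = (1.07)(8.314)(425) ln(2.8/11.2) = 3781 × -1.386 = -5241 J.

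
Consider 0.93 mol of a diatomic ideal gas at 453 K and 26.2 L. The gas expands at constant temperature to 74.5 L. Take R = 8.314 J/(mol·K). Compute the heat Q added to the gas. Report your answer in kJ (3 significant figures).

Q ≈ 3.66 kJ

Isothermal ⇒ ΔU = 0, so Q = W = nRT ln(V₂/V₁).
Q = (0.93)(8.314)(453) ln(74.5/26.2) = 3503 × 1.045 = 3660 J.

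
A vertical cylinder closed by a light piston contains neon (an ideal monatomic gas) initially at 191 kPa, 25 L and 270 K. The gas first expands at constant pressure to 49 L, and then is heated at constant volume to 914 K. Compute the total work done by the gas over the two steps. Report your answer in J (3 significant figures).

W_total ≈ 4580 J

Step 1 (isobaric): W = PΔV = (191 kPa)(49 − 25 L) = 4584 J.
Step 2 (isochoric): W = 0 (constant volume).
W_total = 4584 + 0 = 4584 J.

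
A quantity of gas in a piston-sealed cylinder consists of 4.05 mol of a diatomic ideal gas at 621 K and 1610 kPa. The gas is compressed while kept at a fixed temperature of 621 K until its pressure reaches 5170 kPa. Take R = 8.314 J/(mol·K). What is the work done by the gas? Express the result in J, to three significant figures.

Isothermal process: W = nRT ln(V₂/V₁) = nRT ln(P₁/P₂).
W = (4.05)(8.314)(621) × ln(1610/5170)
  = 20910 × ln(0.3114) = 20910 × -1.167
W_by_gas = -24395 J.

W ≈ -24400 J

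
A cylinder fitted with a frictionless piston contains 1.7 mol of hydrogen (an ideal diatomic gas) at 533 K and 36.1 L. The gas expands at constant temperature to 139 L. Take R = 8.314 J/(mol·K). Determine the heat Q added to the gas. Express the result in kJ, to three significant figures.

Isothermal ⇒ ΔU = 0, so Q = W = nRT ln(V₂/V₁).
Q = (1.7)(8.314)(533) ln(139/36.1) = 7533 × 1.348 = 10156 J.

Q ≈ 10.2 kJ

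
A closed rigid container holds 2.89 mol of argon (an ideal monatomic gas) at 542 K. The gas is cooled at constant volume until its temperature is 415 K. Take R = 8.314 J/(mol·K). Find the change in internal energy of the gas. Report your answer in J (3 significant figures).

ΔU ≈ -4580 J

Constant volume ⇒ W = 0, so Q = ΔU = nCᵥΔT with Cᵥ = 3R/2 = 12.47 J/(mol·K).
ΔU = (2.89)(12.47)(415 − 542) = -4577 J.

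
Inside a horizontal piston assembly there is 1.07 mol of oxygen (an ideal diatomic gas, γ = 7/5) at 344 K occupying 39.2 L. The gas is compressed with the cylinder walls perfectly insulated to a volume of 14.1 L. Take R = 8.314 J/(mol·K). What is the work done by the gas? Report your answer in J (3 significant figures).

W ≈ -3870 J

Adiabatic: TV^(γ−1) = const with γ = 7/5.
T₂ = T₁ (V₁/V₂)^(γ−1) = 344 × (39.2/14.1)^0.4 = 344 × 1.505 = 517.8 K.
W_by = nCᵥ(T₁ − T₂) = (1.07)(20.79)(344 − 517.8) = -3866 J.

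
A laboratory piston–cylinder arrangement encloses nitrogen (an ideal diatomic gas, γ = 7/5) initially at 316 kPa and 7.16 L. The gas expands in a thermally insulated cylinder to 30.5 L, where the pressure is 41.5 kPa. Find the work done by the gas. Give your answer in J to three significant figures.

W ≈ 2490 J

Adiabatic: W = (P₁V₁ − P₂V₂)/(γ − 1) with γ = 7/5.
P₁V₁ = 2263 J, P₂V₂ = 1266 J.
W = (2263 − 1266) / 0.4 = 2492 J.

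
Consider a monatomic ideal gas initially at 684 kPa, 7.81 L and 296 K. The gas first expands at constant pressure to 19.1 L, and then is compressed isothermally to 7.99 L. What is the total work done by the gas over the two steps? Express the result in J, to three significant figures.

W_total ≈ -3660 J

Step 1 (isobaric): W = PΔV = (684 kPa)(19.1 − 7.81 L) = 7722 J.
After step 1: P = 684 kPa, V = 19.1 L, T = 723.9 K.
Step 2 (isothermal): W = P₁V₁ ln(V₂/V₁) = (13064) ln(7.99/19.1) = -11386 J.
W_total = 7722 − 11386 = -3663 J.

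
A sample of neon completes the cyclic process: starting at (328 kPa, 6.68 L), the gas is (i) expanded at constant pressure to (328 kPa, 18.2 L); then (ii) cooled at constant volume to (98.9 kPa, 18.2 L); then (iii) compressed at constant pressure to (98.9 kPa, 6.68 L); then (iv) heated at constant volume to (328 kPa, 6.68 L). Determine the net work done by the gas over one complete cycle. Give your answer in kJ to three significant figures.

Constant-volume legs do no work.
W(i) = (328)(18.2 − 6.68) = 3779 J; W(iii) = (98.9)(6.68 − 18.2) = -1139 J.
W_net = 3779 − 1139 = 2639 J (the clockwise enclosed area).

W_net ≈ 2.64 kJ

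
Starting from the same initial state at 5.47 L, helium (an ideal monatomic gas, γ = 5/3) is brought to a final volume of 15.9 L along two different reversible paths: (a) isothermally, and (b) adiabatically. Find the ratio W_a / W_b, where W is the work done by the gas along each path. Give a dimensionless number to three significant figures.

Path (a) isothermal: W = P₁V₁ ln(V₂/V₁) → W_a/(P₁V₁) = 1.067.
Path (b) adiabatic: W = P₁V₁(1 − (V₁/V₂)^(γ−1))/(γ−1) → W_b/(P₁V₁) = 0.7635.
W_a / W_b = 1.067 / 0.7635 = 1.397.

W_a / W_b ≈ 1.40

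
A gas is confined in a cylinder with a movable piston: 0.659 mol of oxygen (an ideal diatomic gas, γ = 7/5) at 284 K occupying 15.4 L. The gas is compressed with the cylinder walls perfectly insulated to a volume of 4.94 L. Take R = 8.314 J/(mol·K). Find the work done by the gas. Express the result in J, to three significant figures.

Adiabatic: TV^(γ−1) = const with γ = 7/5.
T₂ = T₁ (V₁/V₂)^(γ−1) = 284 × (15.4/4.94)^0.4 = 284 × 1.576 = 447.5 K.
W_by = nCᵥ(T₁ − T₂) = (0.659)(20.79)(284 − 447.5) = -2240 J.

W ≈ -2240 J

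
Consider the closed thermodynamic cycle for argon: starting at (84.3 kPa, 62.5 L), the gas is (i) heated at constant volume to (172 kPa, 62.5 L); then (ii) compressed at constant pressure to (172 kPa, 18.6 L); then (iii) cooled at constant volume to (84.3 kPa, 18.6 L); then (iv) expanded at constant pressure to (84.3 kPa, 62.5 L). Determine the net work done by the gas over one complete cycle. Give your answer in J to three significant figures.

W_net ≈ -3850 J

Constant-volume legs do no work.
W(ii) = (172)(18.6 − 62.5) = -7551 J; W(iv) = (84.3)(62.5 − 18.6) = 3701 J.
W_net = -7551 + 3701 = -3850 J (the counter-clockwise enclosed area).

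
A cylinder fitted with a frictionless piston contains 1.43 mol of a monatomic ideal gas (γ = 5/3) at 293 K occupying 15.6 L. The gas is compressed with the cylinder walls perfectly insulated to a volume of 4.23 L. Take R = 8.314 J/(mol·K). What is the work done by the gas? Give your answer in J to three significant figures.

Adiabatic: TV^(γ−1) = const with γ = 5/3.
T₂ = T₁ (V₁/V₂)^(γ−1) = 293 × (15.6/4.23)^0.667 = 293 × 2.387 = 699.4 K.
W_by = nCᵥ(T₁ − T₂) = (1.43)(12.47)(293 − 699.4) = -7247 J.

W ≈ -7250 J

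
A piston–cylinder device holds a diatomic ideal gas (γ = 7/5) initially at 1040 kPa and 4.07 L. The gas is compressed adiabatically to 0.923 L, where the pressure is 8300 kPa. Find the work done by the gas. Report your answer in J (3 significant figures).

Adiabatic: W = (P₁V₁ − P₂V₂)/(γ − 1) with γ = 7/5.
P₁V₁ = 4233 J, P₂V₂ = 7661 J.
W = (4233 − 7661) / 0.4 = -8570 J.

W ≈ -8570 J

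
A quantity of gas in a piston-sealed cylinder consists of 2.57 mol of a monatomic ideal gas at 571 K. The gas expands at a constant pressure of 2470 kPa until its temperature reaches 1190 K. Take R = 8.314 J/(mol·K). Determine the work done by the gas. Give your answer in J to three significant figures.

Isobaric: W = P ΔV = nR ΔT.
W = (2.57)(8.314)(1190 − 571) = 13226 J.

W ≈ 13200 J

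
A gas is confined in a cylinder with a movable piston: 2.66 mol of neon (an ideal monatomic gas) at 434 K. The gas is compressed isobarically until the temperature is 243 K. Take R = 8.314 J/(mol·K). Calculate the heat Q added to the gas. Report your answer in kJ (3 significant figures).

Isobaric: W = nRΔT = (2.66)(8.314)(-191) = -4224 J.
ΔU = nCᵥΔT with Cᵥ = 3R/2: ΔU = (2.66)(12.47)(-191) = -6336 J.
Q = ΔU + W = -6336 − 4224 = -10560 J.

Q ≈ -10.6 kJ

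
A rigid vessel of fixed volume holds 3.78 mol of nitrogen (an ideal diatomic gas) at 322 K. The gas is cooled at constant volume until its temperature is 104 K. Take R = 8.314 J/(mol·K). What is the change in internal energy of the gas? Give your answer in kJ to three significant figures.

Constant volume ⇒ W = 0, so Q = ΔU = nCᵥΔT with Cᵥ = 5R/2 = 20.79 J/(mol·K).
ΔU = (3.78)(20.79)(104 − 322) = -17128 J.

ΔU ≈ -17.1 kJ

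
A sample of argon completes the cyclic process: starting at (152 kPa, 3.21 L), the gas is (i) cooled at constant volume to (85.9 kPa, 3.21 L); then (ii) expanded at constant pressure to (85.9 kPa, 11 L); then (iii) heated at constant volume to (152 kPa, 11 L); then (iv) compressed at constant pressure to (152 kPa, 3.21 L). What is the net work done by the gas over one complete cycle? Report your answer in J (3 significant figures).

Constant-volume legs do no work.
W(ii) = (85.9)(11 − 3.21) = 669.2 J; W(iv) = (152)(3.21 − 11) = -1184 J.
W_net = 669.2 − 1184 = -514.9 J (the counter-clockwise enclosed area).

W_net ≈ -515 J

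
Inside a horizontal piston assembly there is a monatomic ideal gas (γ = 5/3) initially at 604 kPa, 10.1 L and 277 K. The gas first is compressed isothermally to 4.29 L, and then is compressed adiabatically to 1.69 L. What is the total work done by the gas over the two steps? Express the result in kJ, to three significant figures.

W_total ≈ -13.1 kJ

Step 1 (isothermal): W = P₁V₁ ln(V₂/V₁) = (6100) ln(4.29/10.1) = -5223 J.
After step 1: P = 1422 kPa, V = 4.29 L, T = 277 K.
Step 2 (adiabatic): W = (P₁V₁ − P₂V₂)/(γ−1) = (6100 − 11352)/0.667 = -7877 J.
W_total = -5223 − 7877 = -13101 J.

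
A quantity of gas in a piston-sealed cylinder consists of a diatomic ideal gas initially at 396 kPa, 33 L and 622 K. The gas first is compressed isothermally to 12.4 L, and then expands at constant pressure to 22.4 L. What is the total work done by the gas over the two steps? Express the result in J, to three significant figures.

W_total ≈ -2250 J

Step 1 (isothermal): W = P₁V₁ ln(V₂/V₁) = (13068) ln(12.4/33) = -12791 J.
After step 1: P = 1054 kPa, V = 12.4 L, T = 622 K.
Step 2 (isobaric): W = PΔV = (1054 kPa)(22.4 − 12.4 L) = 10539 J.
W_total = -12791 + 10539 = -2252 J.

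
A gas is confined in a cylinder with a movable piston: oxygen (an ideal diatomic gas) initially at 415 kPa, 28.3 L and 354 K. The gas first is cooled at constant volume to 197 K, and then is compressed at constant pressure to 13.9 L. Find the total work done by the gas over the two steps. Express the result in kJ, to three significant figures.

Step 1 (isochoric): W = 0 (constant volume).
After step 1: P = 230.9 kPa (V unchanged).
Step 2 (isobaric): W = PΔV = (230.9 kPa)(13.9 − 28.3 L) = -3326 J.
W_total = 0 − 3326 = -3326 J.

W_total ≈ -3.33 kJ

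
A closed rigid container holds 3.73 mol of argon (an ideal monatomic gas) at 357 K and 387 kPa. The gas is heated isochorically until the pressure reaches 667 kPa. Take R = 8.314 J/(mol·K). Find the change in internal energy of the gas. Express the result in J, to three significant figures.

Constant volume ⇒ W = 0, so Q = ΔU = nCᵥΔT with Cᵥ = 3R/2 = 12.47 J/(mol·K).
At constant V, T₂/T₁ = P₂/P₁ ⇒ ΔT = T₁(P₂/P₁ − 1) = 357·(667/387 − 1) = 258.3 K.
ΔU = (3.73)(12.47)(258.3) = 12015 J.

ΔU ≈ 12000 J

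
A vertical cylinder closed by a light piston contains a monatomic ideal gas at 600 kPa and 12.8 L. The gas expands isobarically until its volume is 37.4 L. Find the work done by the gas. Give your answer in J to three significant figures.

Isobaric: W = P ΔV.
W = (600 kPa)(37.4 − 12.8 L) = (600)(24.6) = 14760 J.

W ≈ 14800 J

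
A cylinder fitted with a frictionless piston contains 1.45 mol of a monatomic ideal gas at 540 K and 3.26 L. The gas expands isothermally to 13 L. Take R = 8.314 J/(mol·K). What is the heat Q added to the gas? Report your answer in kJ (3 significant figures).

Q ≈ 9.00 kJ

Isothermal ⇒ ΔU = 0, so Q = W = nRT ln(V₂/V₁).
Q = (1.45)(8.314)(540) ln(13/3.26) = 6510 × 1.383 = 9005 J.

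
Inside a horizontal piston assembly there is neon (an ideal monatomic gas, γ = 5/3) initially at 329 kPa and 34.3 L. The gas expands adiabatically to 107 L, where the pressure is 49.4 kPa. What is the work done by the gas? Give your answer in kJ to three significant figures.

Adiabatic: W = (P₁V₁ − P₂V₂)/(γ − 1) with γ = 5/3.
P₁V₁ = 11285 J, P₂V₂ = 5286 J.
W = (11285 − 5286) / 0.6667 = 8998 J.

W ≈ 9.00 kJ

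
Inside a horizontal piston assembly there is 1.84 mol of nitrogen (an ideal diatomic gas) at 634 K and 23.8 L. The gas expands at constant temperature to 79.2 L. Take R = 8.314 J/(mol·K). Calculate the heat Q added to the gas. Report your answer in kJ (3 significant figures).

Isothermal ⇒ ΔU = 0, so Q = W = nRT ln(V₂/V₁).
Q = (1.84)(8.314)(634) ln(79.2/23.8) = 9699 × 1.202 = 11661 J.

Q ≈ 11.7 kJ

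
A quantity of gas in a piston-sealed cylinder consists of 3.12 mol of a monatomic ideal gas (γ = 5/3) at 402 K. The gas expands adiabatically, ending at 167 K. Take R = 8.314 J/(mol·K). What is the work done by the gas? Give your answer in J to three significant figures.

W ≈ 9140 J

Adiabatic ⇒ Q = 0, so W_by = −ΔU = nCᵥ(T₁ − T₂).
Cᵥ = 3R/2 = 12.47 J/(mol·K).
W = (3.12)(12.47)(402 − 167) = 9144 J.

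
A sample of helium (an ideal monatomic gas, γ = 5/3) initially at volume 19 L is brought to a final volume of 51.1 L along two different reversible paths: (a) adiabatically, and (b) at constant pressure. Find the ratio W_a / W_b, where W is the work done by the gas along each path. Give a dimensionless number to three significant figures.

Path (a) adiabatic: W = P₁V₁(1 − (V₁/V₂)^(γ−1))/(γ−1) → W_a/(P₁V₁) = 0.7244.
Path (b) isobaric: W = P₁(V₂ − V₁) → W_b/(P₁V₁) = 1.689.
W_a / W_b = 0.7244 / 1.689 = 0.4288.

W_a / W_b ≈ 0.429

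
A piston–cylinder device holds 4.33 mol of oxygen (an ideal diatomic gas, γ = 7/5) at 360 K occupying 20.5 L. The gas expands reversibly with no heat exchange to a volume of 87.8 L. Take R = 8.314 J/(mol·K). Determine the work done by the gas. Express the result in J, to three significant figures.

Adiabatic: TV^(γ−1) = const with γ = 7/5.
T₂ = T₁ (V₁/V₂)^(γ−1) = 360 × (20.5/87.8)^0.4 = 360 × 0.5589 = 201.2 K.
W_by = nCᵥ(T₁ − T₂) = (4.33)(20.79)(360 − 201.2) = 14293 J.

W ≈ 14300 J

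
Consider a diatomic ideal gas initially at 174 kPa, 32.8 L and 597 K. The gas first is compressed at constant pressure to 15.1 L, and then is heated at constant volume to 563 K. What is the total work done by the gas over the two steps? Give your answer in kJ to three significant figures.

W_total ≈ -3.08 kJ

Step 1 (isobaric): W = PΔV = (174 kPa)(15.1 − 32.8 L) = -3080 J.
Step 2 (isochoric): W = 0 (constant volume).
W_total = -3080 + 0 = -3080 J.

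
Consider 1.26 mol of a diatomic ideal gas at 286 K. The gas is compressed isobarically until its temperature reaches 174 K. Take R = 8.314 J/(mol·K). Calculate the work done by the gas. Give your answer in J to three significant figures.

W ≈ -1170 J

Isobaric: W = P ΔV = nR ΔT.
W = (1.26)(8.314)(174 − 286) = -1173 J.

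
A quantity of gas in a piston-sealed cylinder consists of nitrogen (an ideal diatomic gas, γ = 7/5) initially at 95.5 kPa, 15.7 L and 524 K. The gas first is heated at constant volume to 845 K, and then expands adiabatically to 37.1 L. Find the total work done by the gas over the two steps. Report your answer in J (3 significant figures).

W_total ≈ 1760 J

Step 1 (isochoric): W = 0 (constant volume).
After step 1: P = 154 kPa (V unchanged).
Step 2 (adiabatic): W = (P₁V₁ − P₂V₂)/(γ−1) = (2418 − 1714)/0.4 = 1759 J.
W_total = 0 + 1759 = 1759 J.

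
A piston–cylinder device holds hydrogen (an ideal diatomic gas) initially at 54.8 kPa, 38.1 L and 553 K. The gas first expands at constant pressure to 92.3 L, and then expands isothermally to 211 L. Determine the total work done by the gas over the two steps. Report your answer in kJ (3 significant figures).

Step 1 (isobaric): W = PΔV = (54.8 kPa)(92.3 − 38.1 L) = 2970 J.
After step 1: P = 54.8 kPa, V = 92.3 L, T = 1340 K.
Step 2 (isothermal): W = P₁V₁ ln(V₂/V₁) = (5058) ln(211/92.3) = 4182 J.
W_total = 2970 + 4182 = 7152 J.

W_total ≈ 7.15 kJ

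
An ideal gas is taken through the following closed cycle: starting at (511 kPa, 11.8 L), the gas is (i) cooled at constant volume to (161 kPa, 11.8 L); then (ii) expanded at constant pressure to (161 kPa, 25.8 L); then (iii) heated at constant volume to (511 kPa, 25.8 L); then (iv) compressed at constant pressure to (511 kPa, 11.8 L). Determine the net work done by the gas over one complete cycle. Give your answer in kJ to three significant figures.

Constant-volume legs do no work.
W(ii) = (161)(25.8 − 11.8) = 2254 J; W(iv) = (511)(11.8 − 25.8) = -7154 J.
W_net = 2254 − 7154 = -4900 J (the counter-clockwise enclosed area).

W_net ≈ -4.90 kJ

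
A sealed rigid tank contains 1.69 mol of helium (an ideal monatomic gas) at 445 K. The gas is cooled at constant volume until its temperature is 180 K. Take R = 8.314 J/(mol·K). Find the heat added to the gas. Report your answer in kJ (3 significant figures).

Q ≈ -5.59 kJ

Constant volume ⇒ W = 0, so Q = ΔU = nCᵥΔT with Cᵥ = 3R/2 = 12.47 J/(mol·K).
ΔU = (1.69)(12.47)(180 − 445) = -5585 J.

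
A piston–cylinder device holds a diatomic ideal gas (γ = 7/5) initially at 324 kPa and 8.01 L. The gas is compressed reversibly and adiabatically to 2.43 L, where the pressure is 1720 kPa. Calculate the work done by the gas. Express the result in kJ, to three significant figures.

W ≈ -3.96 kJ

Adiabatic: W = (P₁V₁ − P₂V₂)/(γ − 1) with γ = 7/5.
P₁V₁ = 2595 J, P₂V₂ = 4180 J.
W = (2595 − 4180) / 0.4 = -3961 J.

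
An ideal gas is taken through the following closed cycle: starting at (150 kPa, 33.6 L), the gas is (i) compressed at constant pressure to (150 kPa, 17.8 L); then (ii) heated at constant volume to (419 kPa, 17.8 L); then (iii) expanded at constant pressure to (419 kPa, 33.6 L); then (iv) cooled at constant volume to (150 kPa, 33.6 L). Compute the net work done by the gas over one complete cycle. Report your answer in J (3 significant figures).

Constant-volume legs do no work.
W(i) = (150)(17.8 − 33.6) = -2370 J; W(iii) = (419)(33.6 − 17.8) = 6620 J.
W_net = -2370 + 6620 = 4250 J (the clockwise enclosed area).

W_net ≈ 4250 J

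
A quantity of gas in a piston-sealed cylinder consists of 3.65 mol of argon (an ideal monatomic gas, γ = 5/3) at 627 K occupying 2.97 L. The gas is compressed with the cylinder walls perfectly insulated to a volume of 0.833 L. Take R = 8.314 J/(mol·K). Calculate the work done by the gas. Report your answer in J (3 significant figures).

W ≈ -38100 J

Adiabatic: TV^(γ−1) = const with γ = 5/3.
T₂ = T₁ (V₁/V₂)^(γ−1) = 627 × (2.97/0.833)^0.667 = 627 × 2.334 = 1463 K.
W_by = nCᵥ(T₁ − T₂) = (3.65)(12.47)(627 − 1463) = -38069 J.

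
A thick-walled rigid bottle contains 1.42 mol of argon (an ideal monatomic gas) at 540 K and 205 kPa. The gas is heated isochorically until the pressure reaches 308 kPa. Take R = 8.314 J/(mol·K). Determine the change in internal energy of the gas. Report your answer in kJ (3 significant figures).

Constant volume ⇒ W = 0, so Q = ΔU = nCᵥΔT with Cᵥ = 3R/2 = 12.47 J/(mol·K).
At constant V, T₂/T₁ = P₂/P₁ ⇒ ΔT = T₁(P₂/P₁ − 1) = 540·(308/205 − 1) = 271.3 K.
ΔU = (1.42)(12.47)(271.3) = 4805 J.

ΔU ≈ 4.80 kJ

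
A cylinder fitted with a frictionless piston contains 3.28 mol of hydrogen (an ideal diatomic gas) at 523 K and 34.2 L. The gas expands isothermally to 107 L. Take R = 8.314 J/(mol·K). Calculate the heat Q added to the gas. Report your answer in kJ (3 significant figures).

Q ≈ 16.3 kJ

Isothermal ⇒ ΔU = 0, so Q = W = nRT ln(V₂/V₁).
Q = (3.28)(8.314)(523) ln(107/34.2) = 14262 × 1.141 = 16267 J.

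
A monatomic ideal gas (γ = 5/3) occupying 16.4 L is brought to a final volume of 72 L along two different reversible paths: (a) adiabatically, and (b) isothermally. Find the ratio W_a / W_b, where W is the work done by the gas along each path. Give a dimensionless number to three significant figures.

Path (a) adiabatic: W = P₁V₁(1 − (V₁/V₂)^(γ−1))/(γ−1) → W_a/(P₁V₁) = 0.9405.
Path (b) isothermal: W = P₁V₁ ln(V₂/V₁) → W_b/(P₁V₁) = 1.479.
W_a / W_b = 0.9405 / 1.479 = 0.6358.

W_a / W_b ≈ 0.636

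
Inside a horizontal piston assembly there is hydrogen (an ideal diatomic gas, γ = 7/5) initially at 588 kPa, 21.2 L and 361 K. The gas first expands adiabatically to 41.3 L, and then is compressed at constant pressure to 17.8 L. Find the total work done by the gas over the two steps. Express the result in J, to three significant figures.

W_total ≈ 1860 J

Step 1 (adiabatic): W = (P₁V₁ − P₂V₂)/(γ−1) = (12466 − 9547)/0.4 = 7296 J.
After step 1: P = 231.2 kPa, V = 41.3 L, T = 276.5 K.
Step 2 (isobaric): W = PΔV = (231.2 kPa)(17.8 − 41.3 L) = -5432 J.
W_total = 7296 − 5432 = 1864 J.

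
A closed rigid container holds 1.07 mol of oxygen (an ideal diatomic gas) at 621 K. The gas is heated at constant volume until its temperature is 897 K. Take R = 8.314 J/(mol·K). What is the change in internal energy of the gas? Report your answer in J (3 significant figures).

Constant volume ⇒ W = 0, so Q = ΔU = nCᵥΔT with Cᵥ = 5R/2 = 20.79 J/(mol·K).
ΔU = (1.07)(20.79)(897 − 621) = 6138 J.

ΔU ≈ 6140 J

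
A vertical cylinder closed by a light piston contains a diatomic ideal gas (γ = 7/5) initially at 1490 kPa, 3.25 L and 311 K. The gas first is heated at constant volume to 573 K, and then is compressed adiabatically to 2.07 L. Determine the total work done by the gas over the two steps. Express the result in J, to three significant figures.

W_total ≈ -4410 J

Step 1 (isochoric): W = 0 (constant volume).
After step 1: P = 2745 kPa (V unchanged).
Step 2 (adiabatic): W = (P₁V₁ − P₂V₂)/(γ−1) = (8922 − 10686)/0.4 = -4411 J.
W_total = 0 − 4411 = -4411 J.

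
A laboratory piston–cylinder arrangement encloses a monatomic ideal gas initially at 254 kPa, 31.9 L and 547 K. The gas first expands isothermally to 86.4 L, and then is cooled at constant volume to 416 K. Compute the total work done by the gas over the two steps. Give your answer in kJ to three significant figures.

W_total ≈ 8.07 kJ

Step 1 (isothermal): W = P₁V₁ ln(V₂/V₁) = (8103) ln(86.4/31.9) = 8073 J.
Step 2 (isochoric): W = 0 (constant volume).
W_total = 8073 + 0 = 8073 J.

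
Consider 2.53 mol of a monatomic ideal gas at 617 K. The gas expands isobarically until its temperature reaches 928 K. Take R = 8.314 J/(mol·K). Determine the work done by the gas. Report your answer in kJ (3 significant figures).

W ≈ 6.54 kJ

Isobaric: W = P ΔV = nR ΔT.
W = (2.53)(8.314)(928 − 617) = 6542 J.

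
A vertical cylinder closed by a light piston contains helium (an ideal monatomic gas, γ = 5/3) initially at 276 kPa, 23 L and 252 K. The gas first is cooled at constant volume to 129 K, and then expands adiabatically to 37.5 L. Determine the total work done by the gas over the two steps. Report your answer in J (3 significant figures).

W_total ≈ 1360 J

Step 1 (isochoric): W = 0 (constant volume).
After step 1: P = 141.3 kPa (V unchanged).
Step 2 (adiabatic): W = (P₁V₁ − P₂V₂)/(γ−1) = (3250 − 2346)/0.667 = 1356 J.
W_total = 0 + 1356 = 1356 J.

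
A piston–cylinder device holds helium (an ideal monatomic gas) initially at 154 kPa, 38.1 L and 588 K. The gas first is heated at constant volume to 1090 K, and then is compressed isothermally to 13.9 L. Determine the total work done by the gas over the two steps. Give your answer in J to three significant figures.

W_total ≈ -11000 J

Step 1 (isochoric): W = 0 (constant volume).
After step 1: P = 285.5 kPa (V unchanged).
Step 2 (isothermal): W = P₁V₁ ln(V₂/V₁) = (10877) ln(13.9/38.1) = -10967 J.
W_total = 0 − 10967 = -10967 J.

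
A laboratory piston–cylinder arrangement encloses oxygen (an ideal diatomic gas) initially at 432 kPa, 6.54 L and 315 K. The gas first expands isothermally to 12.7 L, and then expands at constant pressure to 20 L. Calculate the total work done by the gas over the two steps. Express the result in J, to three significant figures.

W_total ≈ 3500 J

Step 1 (isothermal): W = P₁V₁ ln(V₂/V₁) = (2825) ln(12.7/6.54) = 1875 J.
After step 1: P = 222.5 kPa, V = 12.7 L, T = 315 K.
Step 2 (isobaric): W = PΔV = (222.5 kPa)(20 − 12.7 L) = 1624 J.
W_total = 1875 + 1624 = 3499 J.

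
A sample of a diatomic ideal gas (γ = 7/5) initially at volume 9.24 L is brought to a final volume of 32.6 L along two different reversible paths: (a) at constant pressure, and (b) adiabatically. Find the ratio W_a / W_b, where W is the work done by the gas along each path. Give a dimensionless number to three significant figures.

W_a / W_b ≈ 2.55

Path (a) isobaric: W = P₁(V₂ − V₁) → W_a/(P₁V₁) = 2.528.
Path (b) adiabatic: W = P₁V₁(1 − (V₁/V₂)^(γ−1))/(γ−1) → W_b/(P₁V₁) = 0.9902.
W_a / W_b = 2.528 / 0.9902 = 2.553.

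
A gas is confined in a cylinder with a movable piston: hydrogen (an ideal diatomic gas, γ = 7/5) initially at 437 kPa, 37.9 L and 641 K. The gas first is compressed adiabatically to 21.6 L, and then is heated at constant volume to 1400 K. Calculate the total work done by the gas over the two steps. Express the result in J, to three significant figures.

Step 1 (adiabatic): W = (P₁V₁ − P₂V₂)/(γ−1) = (16562 − 20739)/0.4 = -10443 J.
Step 2 (isochoric): W = 0 (constant volume).
W_total = -10443 + 0 = -10443 J.

W_total ≈ -10400 J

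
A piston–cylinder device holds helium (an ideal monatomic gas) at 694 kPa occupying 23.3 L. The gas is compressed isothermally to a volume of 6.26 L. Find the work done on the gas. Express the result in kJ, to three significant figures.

Isothermal: W = nRT ln(V₂/V₁) = P₁V₁ ln(V₂/V₁).
P₁V₁ = (694 kPa)(23.3 L) = 16170 J.
W = 16170 × ln(6.26/23.3) = 16170 × -1.314
W_by_gas = -21252 J; work on gas = −W_by = 21252 J.

W ≈ 21.3 kJ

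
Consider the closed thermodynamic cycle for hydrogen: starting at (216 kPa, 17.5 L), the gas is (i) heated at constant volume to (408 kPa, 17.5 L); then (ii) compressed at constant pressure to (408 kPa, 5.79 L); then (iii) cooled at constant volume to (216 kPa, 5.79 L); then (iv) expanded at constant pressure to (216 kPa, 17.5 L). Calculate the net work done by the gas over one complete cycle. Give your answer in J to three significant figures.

Constant-volume legs do no work.
W(ii) = (408)(5.79 − 17.5) = -4778 J; W(iv) = (216)(17.5 − 5.79) = 2529 J.
W_net = -4778 + 2529 = -2248 J (the counter-clockwise enclosed area).

W_net ≈ -2250 J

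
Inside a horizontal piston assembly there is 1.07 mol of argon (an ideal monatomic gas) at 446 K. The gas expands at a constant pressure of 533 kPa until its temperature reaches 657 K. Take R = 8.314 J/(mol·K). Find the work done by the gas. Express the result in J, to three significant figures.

W ≈ 1880 J

Isobaric: W = P ΔV = nR ΔT.
W = (1.07)(8.314)(657 − 446) = 1877 J.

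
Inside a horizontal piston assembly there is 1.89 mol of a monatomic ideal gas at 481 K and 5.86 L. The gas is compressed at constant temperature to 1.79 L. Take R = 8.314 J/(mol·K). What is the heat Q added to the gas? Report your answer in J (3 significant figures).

Isothermal ⇒ ΔU = 0, so Q = W = nRT ln(V₂/V₁).
Q = (1.89)(8.314)(481) ln(1.79/5.86) = 7558 × -1.186 = -8963 J.

Q ≈ -8960 J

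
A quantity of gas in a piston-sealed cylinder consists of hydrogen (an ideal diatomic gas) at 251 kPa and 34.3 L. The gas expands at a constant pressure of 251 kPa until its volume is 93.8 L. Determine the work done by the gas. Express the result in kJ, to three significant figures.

Isobaric: W = P ΔV.
W = (251 kPa)(93.8 − 34.3 L) = (251)(59.5) = 14934 J.

W ≈ 14.9 kJ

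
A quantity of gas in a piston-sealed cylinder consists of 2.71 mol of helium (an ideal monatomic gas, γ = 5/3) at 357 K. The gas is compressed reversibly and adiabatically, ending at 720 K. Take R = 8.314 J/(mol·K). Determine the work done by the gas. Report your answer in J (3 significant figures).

Adiabatic ⇒ Q = 0, so W_by = −ΔU = nCᵥ(T₁ − T₂).
Cᵥ = 3R/2 = 12.47 J/(mol·K).
W = (2.71)(12.47)(357 − 720) = -12268 J.

W ≈ -12300 J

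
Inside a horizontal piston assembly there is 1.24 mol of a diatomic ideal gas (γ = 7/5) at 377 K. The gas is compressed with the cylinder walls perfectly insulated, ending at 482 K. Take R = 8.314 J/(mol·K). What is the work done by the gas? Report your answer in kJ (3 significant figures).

W ≈ -2.71 kJ

Adiabatic ⇒ Q = 0, so W_by = −ΔU = nCᵥ(T₁ − T₂).
Cᵥ = 5R/2 = 20.79 J/(mol·K).
W = (1.24)(20.79)(377 − 482) = -2706 J.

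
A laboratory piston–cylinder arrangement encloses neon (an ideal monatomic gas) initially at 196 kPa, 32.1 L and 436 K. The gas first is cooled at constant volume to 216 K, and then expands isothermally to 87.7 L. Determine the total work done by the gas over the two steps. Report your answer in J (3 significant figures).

Step 1 (isochoric): W = 0 (constant volume).
After step 1: P = 97.1 kPa (V unchanged).
Step 2 (isothermal): W = P₁V₁ ln(V₂/V₁) = (3117) ln(87.7/32.1) = 3133 J.
W_total = 0 + 3133 = 3133 J.

W_total ≈ 3130 J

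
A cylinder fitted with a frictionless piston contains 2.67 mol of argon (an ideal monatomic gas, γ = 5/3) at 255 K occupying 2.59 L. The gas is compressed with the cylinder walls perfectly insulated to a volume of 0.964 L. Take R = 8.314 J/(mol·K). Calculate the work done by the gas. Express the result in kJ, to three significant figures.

W ≈ -7.92 kJ

Adiabatic: TV^(γ−1) = const with γ = 5/3.
T₂ = T₁ (V₁/V₂)^(γ−1) = 255 × (2.59/0.964)^0.667 = 255 × 1.933 = 492.8 K.
W_by = nCᵥ(T₁ − T₂) = (2.67)(12.47)(255 − 492.8) = -7919 J.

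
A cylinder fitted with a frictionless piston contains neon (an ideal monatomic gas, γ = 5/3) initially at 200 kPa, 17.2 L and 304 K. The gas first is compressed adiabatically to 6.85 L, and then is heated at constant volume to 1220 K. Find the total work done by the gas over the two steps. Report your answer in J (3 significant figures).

Step 1 (adiabatic): W = (P₁V₁ − P₂V₂)/(γ−1) = (3440 − 6355)/0.667 = -4373 J.
Step 2 (isochoric): W = 0 (constant volume).
W_total = -4373 + 0 = -4373 J.

W_total ≈ -4370 J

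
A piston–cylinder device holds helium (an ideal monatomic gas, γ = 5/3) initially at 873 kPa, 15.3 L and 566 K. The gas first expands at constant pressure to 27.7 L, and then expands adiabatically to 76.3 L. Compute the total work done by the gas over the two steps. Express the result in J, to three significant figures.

Step 1 (isobaric): W = PΔV = (873 kPa)(27.7 − 15.3 L) = 10825 J.
After step 1: P = 873 kPa, V = 27.7 L, T = 1025 K.
Step 2 (adiabatic): W = (P₁V₁ − P₂V₂)/(γ−1) = (24182 − 12306)/0.667 = 17814 J.
W_total = 10825 + 17814 = 28639 J.

W_total ≈ 28600 J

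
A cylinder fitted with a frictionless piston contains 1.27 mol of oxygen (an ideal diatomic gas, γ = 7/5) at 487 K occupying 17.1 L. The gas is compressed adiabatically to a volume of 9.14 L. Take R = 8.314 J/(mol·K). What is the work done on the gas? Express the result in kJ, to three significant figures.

Adiabatic: TV^(γ−1) = const with γ = 7/5.
T₂ = T₁ (V₁/V₂)^(γ−1) = 487 × (17.1/9.14)^0.4 = 487 × 1.285 = 625.7 K.
W_by = nCᵥ(T₁ − T₂) = (1.27)(20.79)(487 − 625.7) = -3661 J.
Work on gas = −W_by = 3661 J.

W ≈ 3.66 kJ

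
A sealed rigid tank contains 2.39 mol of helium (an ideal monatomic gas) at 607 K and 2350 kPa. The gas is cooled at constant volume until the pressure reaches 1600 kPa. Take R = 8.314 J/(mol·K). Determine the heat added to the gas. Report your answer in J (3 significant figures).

Constant volume ⇒ W = 0, so Q = ΔU = nCᵥΔT with Cᵥ = 3R/2 = 12.47 J/(mol·K).
At constant V, T₂/T₁ = P₂/P₁ ⇒ ΔT = T₁(P₂/P₁ − 1) = 607·(1600/2350 − 1) = -193.7 K.
ΔU = (2.39)(12.47)(-193.7) = -5774 J.

Q ≈ -5770 J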